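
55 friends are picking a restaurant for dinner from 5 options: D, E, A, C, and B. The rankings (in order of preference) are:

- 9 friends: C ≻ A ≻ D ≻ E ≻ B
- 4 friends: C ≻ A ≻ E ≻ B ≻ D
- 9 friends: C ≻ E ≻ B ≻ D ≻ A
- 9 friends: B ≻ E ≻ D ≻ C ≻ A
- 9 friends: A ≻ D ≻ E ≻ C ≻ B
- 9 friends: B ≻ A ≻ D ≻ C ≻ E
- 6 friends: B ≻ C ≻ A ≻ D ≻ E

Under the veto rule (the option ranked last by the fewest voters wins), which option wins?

Last-place votes: D 4, E 15, A 18, C 0, B 18.
C is ranked last by the fewest voters, so C wins.

C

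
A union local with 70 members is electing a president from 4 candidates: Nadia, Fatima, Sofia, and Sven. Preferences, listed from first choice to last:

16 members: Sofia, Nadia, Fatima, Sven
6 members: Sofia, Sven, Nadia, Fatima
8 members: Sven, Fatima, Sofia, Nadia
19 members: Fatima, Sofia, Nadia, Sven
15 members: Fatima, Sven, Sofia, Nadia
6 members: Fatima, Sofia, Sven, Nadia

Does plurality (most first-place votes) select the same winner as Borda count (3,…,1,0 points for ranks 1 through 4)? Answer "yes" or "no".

Plurality — first-place votes: Nadia 0, Fatima 40, Sofia 22, Sven 8. Winner: Fatima.
Borda — scores: Nadia 57, Fatima 152, Sofia 139, Sven 72. Winner: Fatima.
The two methods agree.

yes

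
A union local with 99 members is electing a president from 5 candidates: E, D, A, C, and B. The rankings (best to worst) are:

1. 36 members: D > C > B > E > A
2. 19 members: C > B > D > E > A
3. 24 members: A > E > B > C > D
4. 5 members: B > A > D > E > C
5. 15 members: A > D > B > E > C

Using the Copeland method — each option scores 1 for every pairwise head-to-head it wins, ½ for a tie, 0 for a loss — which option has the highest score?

D

E: beats A; loses to D, C, and B → score 1.
D: beats E, A, C, and B → score 4.
A: loses to E, D, C, and B → score 0.
C: beats E, A, and B; loses to D → score 3.
B: beats E and A; loses to D and C → score 2.
D has the best pairwise record.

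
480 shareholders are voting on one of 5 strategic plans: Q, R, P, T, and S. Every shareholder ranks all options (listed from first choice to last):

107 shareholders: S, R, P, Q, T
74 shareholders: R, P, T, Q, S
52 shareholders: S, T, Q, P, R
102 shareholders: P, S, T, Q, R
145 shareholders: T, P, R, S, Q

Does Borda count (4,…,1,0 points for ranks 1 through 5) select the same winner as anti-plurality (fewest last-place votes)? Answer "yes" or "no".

yes

Borda — scores: Q 387, R 907, P 1331, T 1088, S 1087. Winner: P.
Anti-plurality — last-place votes: Q 145, R 154, P 0, T 107, S 74. Winner: P.
The two methods agree.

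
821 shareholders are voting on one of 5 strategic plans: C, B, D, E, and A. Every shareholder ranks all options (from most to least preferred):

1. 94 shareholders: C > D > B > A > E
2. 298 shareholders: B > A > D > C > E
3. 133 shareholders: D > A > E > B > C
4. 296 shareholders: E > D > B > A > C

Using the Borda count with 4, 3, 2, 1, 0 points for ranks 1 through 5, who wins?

C: 94·4 + 298·1 + 133·0 + 296·0 = 674
B: 94·2 + 298·4 + 133·1 + 296·2 = 2105
D: 94·3 + 298·2 + 133·4 + 296·3 = 2298
E: 94·0 + 298·0 + 133·2 + 296·4 = 1450
A: 94·1 + 298·3 + 133·3 + 296·1 = 1683
D has the highest Borda score (2298).

D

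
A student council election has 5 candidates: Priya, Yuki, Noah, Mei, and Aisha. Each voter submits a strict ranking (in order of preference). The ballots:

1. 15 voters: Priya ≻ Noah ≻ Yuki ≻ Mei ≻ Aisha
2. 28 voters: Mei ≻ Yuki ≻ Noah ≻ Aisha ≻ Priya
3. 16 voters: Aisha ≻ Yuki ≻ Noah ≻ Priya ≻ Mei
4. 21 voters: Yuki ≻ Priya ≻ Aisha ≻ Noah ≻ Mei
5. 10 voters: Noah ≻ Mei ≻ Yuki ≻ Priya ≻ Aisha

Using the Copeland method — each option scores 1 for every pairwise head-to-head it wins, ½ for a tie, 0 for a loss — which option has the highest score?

Priya: beats Mei and Aisha; loses to Yuki and Noah → score 2.
Yuki: beats Priya, Noah, Mei, and Aisha → score 4.
Noah: beats Priya, Mei, and Aisha; loses to Yuki → score 3.
Mei: beats Aisha; loses to Priya, Yuki, and Noah → score 1.
Aisha: loses to Priya, Yuki, Noah, and Mei → score 0.
Yuki has the best pairwise record.

Yuki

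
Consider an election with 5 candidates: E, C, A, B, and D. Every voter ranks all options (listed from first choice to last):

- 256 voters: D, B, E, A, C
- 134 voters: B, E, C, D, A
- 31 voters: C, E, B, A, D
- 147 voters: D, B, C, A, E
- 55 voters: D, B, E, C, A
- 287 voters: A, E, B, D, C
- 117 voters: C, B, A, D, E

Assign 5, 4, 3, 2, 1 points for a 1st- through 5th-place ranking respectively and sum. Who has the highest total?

B

E: 256·3 + 134·4 + 31·4 + 147·1 + 55·3 + 287·4 + 117·1 = 3005
C: 256·1 + 134·3 + 31·5 + 147·3 + 55·2 + 287·1 + 117·5 = 2236
A: 256·2 + 134·1 + 31·2 + 147·2 + 55·1 + 287·5 + 117·3 = 2843
B: 256·4 + 134·5 + 31·3 + 147·4 + 55·4 + 287·3 + 117·4 = 3924
D: 256·5 + 134·2 + 31·1 + 147·5 + 55·5 + 287·2 + 117·2 = 3397
B has the highest Borda score (3924).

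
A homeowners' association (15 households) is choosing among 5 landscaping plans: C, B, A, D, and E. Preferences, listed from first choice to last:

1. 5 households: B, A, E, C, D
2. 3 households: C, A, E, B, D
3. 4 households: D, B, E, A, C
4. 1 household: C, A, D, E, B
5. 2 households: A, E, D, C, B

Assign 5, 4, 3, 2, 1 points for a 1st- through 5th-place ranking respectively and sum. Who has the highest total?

A

C: 5·2 + 3·5 + 4·1 + 1·5 + 2·2 = 38
B: 5·5 + 3·2 + 4·4 + 1·1 + 2·1 = 50
A: 5·4 + 3·4 + 4·2 + 1·4 + 2·5 = 54
D: 5·1 + 3·1 + 4·5 + 1·3 + 2·3 = 37
E: 5·3 + 3·3 + 4·3 + 1·2 + 2·4 = 46
A has the highest Borda score (54).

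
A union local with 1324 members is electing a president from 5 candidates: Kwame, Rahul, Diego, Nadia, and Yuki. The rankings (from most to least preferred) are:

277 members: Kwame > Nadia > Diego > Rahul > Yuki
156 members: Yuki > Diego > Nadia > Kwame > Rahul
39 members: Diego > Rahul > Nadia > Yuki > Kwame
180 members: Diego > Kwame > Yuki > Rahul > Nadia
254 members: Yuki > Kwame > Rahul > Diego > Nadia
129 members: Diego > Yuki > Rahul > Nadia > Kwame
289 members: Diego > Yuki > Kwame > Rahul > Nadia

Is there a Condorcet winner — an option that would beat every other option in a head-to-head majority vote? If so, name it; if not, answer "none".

Diego

Diego vs Kwame: 793–531 for Diego.
Diego vs Rahul: 1070–254 for Diego.
Diego vs Nadia: 1047–277 for Diego.
Diego vs Yuki: 914–410 for Diego.
Diego beats every other option head-to-head.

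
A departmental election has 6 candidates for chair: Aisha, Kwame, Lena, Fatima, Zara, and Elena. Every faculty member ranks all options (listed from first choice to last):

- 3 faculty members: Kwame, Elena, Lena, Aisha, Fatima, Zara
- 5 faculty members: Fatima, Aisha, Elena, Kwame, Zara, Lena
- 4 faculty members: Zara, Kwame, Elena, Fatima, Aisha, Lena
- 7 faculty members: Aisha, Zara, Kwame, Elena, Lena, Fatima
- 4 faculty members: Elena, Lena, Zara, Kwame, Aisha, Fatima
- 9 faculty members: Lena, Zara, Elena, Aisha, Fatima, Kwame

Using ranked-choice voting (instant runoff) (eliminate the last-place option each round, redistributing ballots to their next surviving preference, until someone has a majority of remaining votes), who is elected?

Elena

Round 1: Aisha 7, Kwame 3, Lena 9, Fatima 5, Zara 4, Elena 4. Eliminate Kwame.
Round 2: Aisha 7, Lena 9, Fatima 5, Zara 4, Elena 7. Eliminate Zara.
Round 3: Aisha 7, Lena 9, Fatima 5, Elena 11. Eliminate Fatima.
Round 4: Aisha 12, Lena 9, Elena 11. Eliminate Lena.
Round 5: Aisha 12, Elena 20. Elena has a majority.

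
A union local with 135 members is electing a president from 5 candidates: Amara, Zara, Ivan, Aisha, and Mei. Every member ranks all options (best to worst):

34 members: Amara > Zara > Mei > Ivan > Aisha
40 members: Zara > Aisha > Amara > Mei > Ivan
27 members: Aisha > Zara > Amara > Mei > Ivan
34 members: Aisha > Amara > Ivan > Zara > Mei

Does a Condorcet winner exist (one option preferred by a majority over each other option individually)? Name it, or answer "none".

none

Checking pairwise contests:
Aisha beats Amara 101–34.
Amara beats Zara 68–67.
Amara beats Ivan 135–0.
Zara beats Aisha 74–61.
Amara beats Mei 135–0.
Every option loses at least one head-to-head, so there is no Condorcet winner.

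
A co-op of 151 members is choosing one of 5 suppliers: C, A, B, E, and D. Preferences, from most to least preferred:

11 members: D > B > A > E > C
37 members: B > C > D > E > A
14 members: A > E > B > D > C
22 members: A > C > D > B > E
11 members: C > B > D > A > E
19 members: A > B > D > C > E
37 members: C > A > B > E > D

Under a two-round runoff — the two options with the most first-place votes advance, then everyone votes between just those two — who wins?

Round 1 first-place votes: C 48, A 55, B 37, E 0, D 11.
A and C advance.
Runoff: A is preferred to C by 66 voters; C by 85.
C wins the runoff.

C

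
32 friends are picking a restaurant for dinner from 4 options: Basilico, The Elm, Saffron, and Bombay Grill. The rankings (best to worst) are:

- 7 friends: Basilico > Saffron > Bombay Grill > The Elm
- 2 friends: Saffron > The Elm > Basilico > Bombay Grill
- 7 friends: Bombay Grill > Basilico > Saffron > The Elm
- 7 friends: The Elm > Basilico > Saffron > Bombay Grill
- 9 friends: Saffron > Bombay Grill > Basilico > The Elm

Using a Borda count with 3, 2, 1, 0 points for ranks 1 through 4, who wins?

Saffron

Basilico: 7·3 + 2·1 + 7·2 + 7·2 + 9·1 = 60
The Elm: 7·0 + 2·2 + 7·0 + 7·3 + 9·0 = 25
Saffron: 7·2 + 2·3 + 7·1 + 7·1 + 9·3 = 61
Bombay Grill: 7·1 + 2·0 + 7·3 + 7·0 + 9·2 = 46
Saffron has the highest Borda score (61).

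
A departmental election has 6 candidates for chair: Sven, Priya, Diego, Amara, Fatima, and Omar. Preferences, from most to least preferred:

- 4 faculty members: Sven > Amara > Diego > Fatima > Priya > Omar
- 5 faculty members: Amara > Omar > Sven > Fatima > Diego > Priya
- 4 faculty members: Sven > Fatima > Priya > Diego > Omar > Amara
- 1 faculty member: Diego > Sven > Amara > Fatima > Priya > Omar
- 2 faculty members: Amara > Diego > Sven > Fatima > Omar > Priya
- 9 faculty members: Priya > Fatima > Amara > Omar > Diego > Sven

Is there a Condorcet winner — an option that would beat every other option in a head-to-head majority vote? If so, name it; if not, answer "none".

Checking pairwise contests:
Amara beats Sven 16–9.
Sven beats Priya 16–9.
Sven beats Diego 13–12.
Priya beats Amara 13–12.
Sven beats Fatima 16–9.
Priya beats Omar 18–7.
Every option loses at least one head-to-head, so there is no Condorcet winner.

none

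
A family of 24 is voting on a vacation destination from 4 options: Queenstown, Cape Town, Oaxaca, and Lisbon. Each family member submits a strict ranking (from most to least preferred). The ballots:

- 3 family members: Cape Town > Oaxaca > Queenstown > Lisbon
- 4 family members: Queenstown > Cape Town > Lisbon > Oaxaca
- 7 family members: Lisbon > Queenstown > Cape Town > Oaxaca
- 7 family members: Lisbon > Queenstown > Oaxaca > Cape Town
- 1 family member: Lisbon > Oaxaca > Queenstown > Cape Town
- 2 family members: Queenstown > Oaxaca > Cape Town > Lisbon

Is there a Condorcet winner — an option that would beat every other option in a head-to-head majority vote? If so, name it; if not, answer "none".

Lisbon vs Queenstown: 15–9 for Lisbon.
Lisbon vs Cape Town: 15–9 for Lisbon.
Lisbon vs Oaxaca: 19–5 for Lisbon.
Lisbon beats every other option head-to-head.

Lisbon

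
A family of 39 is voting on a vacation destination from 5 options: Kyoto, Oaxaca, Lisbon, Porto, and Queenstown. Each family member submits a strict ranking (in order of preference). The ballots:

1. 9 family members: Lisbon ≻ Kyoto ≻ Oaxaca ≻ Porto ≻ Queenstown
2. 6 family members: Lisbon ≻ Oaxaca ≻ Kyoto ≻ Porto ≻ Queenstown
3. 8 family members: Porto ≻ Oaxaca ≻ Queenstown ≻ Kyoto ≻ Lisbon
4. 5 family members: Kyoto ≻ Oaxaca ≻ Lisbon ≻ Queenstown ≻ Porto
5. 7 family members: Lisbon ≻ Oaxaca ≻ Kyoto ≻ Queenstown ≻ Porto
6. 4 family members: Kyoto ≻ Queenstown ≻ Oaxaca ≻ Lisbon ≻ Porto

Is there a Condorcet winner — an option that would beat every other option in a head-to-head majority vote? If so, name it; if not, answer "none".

Lisbon vs Kyoto: 22–17 for Lisbon.
Lisbon vs Oaxaca: 22–17 for Lisbon.
Lisbon vs Porto: 31–8 for Lisbon.
Lisbon vs Queenstown: 27–12 for Lisbon.
Lisbon beats every other option head-to-head.

Lisbon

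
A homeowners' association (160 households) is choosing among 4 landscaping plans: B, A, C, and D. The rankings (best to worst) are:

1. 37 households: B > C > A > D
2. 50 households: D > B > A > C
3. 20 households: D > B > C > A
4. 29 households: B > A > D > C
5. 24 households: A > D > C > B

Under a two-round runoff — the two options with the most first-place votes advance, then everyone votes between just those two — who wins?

Round 1 first-place votes: B 66, A 24, C 0, D 70.
D and B advance.
Runoff: D is preferred to B by 94 voters; B by 66.
D wins the runoff.

D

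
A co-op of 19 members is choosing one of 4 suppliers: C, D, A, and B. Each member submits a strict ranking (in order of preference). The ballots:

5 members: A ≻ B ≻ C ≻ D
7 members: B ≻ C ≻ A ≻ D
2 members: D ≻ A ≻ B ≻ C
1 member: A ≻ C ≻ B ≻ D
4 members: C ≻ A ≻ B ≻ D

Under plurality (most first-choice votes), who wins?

First-place votes: C 4, D 2, A 6, B 7.
B has the most first-place votes.

B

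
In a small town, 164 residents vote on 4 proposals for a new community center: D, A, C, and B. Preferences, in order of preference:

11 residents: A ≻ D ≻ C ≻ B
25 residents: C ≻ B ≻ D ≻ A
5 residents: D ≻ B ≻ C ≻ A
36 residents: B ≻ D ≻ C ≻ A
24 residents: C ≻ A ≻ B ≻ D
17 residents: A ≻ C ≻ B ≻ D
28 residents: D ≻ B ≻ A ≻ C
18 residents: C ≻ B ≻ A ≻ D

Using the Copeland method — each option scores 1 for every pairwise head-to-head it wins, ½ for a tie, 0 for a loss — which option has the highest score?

D: beats A; loses to C and B → score 1.
A: loses to D, C, and B → score 0.
C: beats D, A, and B → score 3.
B: beats D and A; loses to C → score 2.
C has the best pairwise record.

C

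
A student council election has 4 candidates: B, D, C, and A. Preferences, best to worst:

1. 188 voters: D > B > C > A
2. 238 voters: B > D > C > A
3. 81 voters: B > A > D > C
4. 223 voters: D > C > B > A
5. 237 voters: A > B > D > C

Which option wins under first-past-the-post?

D

First-place votes: B 319, D 411, C 0, A 237.
D has the most first-place votes.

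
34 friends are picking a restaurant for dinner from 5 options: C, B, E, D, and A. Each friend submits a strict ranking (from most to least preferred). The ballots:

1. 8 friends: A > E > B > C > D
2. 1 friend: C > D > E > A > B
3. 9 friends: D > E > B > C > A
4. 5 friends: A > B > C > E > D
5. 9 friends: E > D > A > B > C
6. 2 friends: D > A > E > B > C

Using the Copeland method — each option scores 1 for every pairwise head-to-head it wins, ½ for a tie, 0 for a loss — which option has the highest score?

E

C: loses to B, E, D, and A → score 0.
B: beats C; loses to E, D, and A → score 1.
E: beats C, B, D, and A → score 4.
D: beats C, B, and A; loses to E → score 3.
A: beats C and B; loses to E and D → score 2.
E has the best pairwise record.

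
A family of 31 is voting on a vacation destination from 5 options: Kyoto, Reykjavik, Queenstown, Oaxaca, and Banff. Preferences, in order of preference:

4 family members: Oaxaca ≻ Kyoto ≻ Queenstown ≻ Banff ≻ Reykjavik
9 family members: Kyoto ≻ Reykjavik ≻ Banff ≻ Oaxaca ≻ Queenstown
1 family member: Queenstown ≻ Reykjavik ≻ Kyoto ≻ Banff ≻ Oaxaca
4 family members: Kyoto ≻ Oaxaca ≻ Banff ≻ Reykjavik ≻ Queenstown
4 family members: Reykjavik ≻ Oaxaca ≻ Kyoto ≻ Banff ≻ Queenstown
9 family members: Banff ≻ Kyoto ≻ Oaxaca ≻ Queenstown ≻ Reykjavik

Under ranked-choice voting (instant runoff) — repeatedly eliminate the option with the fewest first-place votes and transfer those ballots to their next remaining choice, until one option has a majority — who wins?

Round 1: Kyoto 13, Reykjavik 4, Queenstown 1, Oaxaca 4, Banff 9. Eliminate Queenstown.
Round 2: Kyoto 13, Reykjavik 5, Oaxaca 4, Banff 9. Eliminate Oaxaca.
Round 3: Kyoto 17, Reykjavik 5, Banff 9. Kyoto has a majority.

Kyoto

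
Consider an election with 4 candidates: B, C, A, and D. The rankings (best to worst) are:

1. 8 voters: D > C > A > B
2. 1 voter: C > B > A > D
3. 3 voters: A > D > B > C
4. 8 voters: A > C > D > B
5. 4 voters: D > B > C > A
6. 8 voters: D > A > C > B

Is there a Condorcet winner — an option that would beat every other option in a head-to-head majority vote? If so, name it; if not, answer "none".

D

D vs B: 31–1 for D.
D vs C: 23–9 for D.
D vs A: 20–12 for D.
D beats every other option head-to-head.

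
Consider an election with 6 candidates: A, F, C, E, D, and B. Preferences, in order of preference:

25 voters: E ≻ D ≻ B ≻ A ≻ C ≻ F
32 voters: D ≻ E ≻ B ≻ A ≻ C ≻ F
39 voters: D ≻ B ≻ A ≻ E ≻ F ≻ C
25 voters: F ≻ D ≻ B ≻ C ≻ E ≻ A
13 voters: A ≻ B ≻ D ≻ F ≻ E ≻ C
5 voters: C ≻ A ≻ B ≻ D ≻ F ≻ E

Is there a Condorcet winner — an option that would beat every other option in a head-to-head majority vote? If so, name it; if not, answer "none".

D

D vs A: 121–18 for D.
D vs F: 114–25 for D.
D vs C: 134–5 for D.
D vs E: 114–25 for D.
D vs B: 121–18 for D.
D beats every other option head-to-head.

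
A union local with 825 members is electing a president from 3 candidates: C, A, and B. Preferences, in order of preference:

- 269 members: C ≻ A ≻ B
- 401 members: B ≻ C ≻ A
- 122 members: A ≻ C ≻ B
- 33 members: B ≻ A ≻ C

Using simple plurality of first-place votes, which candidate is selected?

First-place votes: C 269, A 122, B 434.
B has the most first-place votes.

B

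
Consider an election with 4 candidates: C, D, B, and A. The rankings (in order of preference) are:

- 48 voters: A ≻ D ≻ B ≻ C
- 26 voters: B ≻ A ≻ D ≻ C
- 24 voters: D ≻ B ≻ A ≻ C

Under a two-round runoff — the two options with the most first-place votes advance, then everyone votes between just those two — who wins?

Round 1 first-place votes: C 0, D 24, B 26, A 48.
A and B advance.
Runoff: A is preferred to B by 48 voters; B by 50.
B wins the runoff.

B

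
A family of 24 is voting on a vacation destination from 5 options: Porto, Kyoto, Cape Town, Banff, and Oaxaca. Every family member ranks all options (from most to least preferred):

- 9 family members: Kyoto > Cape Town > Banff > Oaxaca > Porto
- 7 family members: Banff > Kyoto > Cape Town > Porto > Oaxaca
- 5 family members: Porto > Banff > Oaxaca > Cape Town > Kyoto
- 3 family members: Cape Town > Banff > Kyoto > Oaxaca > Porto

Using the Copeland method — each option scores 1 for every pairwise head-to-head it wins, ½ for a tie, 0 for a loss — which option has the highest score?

Banff

Porto: ties Oaxaca; loses to Kyoto, Cape Town, and Banff → score 0.5.
Kyoto: beats Porto, Cape Town, and Oaxaca; loses to Banff → score 3.
Cape Town: beats Porto and Oaxaca; ties Banff; loses to Kyoto → score 2.5.
Banff: beats Porto, Kyoto, and Oaxaca; ties Cape Town → score 3.5.
Oaxaca: ties Porto; loses to Kyoto, Cape Town, and Banff → score 0.5.
Banff has the best pairwise record.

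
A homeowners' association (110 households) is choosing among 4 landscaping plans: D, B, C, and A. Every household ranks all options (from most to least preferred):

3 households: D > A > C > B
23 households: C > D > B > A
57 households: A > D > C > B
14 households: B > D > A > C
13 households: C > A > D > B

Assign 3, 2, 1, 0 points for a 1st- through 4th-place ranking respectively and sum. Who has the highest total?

D: 3·3 + 23·2 + 57·2 + 14·2 + 13·1 = 210
B: 3·0 + 23·1 + 57·0 + 14·3 + 13·0 = 65
C: 3·1 + 23·3 + 57·1 + 14·0 + 13·3 = 168
A: 3·2 + 23·0 + 57·3 + 14·1 + 13·2 = 217
A has the highest Borda score (217).

A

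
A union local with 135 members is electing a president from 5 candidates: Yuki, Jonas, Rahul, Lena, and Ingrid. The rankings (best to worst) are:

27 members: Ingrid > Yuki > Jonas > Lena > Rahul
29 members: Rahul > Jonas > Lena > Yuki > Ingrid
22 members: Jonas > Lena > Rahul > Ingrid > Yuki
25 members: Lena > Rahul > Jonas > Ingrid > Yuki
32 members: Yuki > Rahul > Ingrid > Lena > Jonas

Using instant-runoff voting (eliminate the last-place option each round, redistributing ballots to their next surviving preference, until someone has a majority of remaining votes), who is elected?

Lena

Round 1: Yuki 32, Jonas 22, Rahul 29, Lena 25, Ingrid 27. Eliminate Jonas.
Round 2: Yuki 32, Rahul 29, Lena 47, Ingrid 27. Eliminate Ingrid.
Round 3: Yuki 59, Rahul 29, Lena 47. Eliminate Rahul.
Round 4: Yuki 59, Lena 76. Lena has a majority.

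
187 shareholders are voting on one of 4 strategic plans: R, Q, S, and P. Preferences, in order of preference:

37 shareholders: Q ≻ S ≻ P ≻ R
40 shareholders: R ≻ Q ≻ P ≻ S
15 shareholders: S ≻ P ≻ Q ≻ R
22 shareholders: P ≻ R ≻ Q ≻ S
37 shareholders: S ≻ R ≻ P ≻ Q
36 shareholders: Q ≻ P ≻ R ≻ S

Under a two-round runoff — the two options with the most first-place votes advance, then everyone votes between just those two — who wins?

Q

Round 1 first-place votes: R 40, Q 73, S 52, P 22.
Q and S advance.
Runoff: Q is preferred to S by 135 voters; S by 52.
Q wins the runoff.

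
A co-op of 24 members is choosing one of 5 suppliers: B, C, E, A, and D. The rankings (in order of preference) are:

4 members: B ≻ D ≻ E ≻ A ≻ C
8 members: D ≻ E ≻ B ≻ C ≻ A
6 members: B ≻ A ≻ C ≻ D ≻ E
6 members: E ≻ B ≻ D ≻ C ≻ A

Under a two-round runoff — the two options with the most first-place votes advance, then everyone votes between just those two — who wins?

B

Round 1 first-place votes: B 10, C 0, E 6, A 0, D 8.
B and D advance.
Runoff: B is preferred to D by 16 voters; D by 8.
B wins the runoff.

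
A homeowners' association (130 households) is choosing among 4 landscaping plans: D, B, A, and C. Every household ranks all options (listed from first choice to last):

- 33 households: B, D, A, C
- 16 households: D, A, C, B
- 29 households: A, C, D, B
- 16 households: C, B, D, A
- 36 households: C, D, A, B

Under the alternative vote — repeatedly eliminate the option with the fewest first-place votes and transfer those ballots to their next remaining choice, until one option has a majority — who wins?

Round 1: D 16, B 33, A 29, C 52. Eliminate D.
Round 2: B 33, A 45, C 52. Eliminate B.
Round 3: A 78, C 52. A has a majority.

A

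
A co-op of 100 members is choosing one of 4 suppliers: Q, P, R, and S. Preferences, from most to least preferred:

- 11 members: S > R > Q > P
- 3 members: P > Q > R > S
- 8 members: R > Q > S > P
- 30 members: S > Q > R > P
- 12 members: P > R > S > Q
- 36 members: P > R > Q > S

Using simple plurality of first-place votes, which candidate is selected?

P

First-place votes: Q 0, P 51, R 8, S 41.
P has the most first-place votes.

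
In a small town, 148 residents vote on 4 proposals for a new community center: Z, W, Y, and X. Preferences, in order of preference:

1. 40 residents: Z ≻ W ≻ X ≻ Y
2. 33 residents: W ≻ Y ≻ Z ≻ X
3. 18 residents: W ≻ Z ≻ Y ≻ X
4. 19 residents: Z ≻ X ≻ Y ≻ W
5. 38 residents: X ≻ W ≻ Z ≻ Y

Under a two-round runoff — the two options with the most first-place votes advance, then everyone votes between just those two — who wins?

Round 1 first-place votes: Z 59, W 51, Y 0, X 38.
Z and W advance.
Runoff: Z is preferred to W by 59 voters; W by 89.
W wins the runoff.

W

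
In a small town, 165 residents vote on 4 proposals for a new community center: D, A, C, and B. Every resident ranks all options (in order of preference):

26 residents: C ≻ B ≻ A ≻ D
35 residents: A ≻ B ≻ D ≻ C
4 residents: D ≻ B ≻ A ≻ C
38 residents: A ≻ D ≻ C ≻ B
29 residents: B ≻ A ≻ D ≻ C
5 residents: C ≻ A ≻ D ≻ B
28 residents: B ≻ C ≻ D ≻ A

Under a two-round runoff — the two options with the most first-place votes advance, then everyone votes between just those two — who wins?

Round 1 first-place votes: D 4, A 73, C 31, B 57.
A and B advance.
Runoff: A is preferred to B by 78 voters; B by 87.
B wins the runoff.

B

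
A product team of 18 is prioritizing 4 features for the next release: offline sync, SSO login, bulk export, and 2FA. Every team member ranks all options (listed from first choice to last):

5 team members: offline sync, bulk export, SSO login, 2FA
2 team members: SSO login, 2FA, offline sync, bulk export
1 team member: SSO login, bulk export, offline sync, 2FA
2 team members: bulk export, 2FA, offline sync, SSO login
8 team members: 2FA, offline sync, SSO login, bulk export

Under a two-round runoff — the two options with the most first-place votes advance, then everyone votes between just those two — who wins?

Round 1 first-place votes: offline sync 5, SSO login 3, bulk export 2, 2FA 8.
2FA and offline sync advance.
Runoff: 2FA is preferred to offline sync by 12 voters; offline sync by 6.
2FA wins the runoff.

2FA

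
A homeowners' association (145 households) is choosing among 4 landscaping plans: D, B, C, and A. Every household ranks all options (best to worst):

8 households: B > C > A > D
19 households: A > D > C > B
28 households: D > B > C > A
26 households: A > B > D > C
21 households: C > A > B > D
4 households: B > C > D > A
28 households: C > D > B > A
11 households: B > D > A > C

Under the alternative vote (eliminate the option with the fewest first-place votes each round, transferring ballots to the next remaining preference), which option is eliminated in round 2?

D

Round 1: D 28, B 23, C 49, A 45. Eliminate B.
Round 2: D 39, C 61, A 45. Eliminate D.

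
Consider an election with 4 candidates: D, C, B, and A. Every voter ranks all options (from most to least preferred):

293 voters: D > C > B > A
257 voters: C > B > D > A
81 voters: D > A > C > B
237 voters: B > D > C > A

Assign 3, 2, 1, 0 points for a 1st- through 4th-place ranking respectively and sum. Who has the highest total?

D: 293·3 + 257·1 + 81·3 + 237·2 = 1853
C: 293·2 + 257·3 + 81·1 + 237·1 = 1675
B: 293·1 + 257·2 + 81·0 + 237·3 = 1518
A: 293·0 + 257·0 + 81·2 + 237·0 = 162
D has the highest Borda score (1853).

D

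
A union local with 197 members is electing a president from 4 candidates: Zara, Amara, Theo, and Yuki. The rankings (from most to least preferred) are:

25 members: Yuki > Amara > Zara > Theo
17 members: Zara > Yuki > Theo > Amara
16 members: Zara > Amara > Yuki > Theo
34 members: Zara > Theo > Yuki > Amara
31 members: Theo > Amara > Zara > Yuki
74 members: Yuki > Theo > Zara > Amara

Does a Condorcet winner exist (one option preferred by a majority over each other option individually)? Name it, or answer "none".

Yuki

Yuki vs Zara: 99–98 for Yuki.
Yuki vs Amara: 150–47 for Yuki.
Yuki vs Theo: 132–65 for Yuki.
Yuki beats every other option head-to-head.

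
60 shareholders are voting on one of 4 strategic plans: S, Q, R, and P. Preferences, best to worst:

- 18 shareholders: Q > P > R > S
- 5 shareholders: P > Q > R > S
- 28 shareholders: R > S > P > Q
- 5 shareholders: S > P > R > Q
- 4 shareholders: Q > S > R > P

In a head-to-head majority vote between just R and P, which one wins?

R

Voters preferring R to P: 32; preferring P to R: 28.
R wins the head-to-head.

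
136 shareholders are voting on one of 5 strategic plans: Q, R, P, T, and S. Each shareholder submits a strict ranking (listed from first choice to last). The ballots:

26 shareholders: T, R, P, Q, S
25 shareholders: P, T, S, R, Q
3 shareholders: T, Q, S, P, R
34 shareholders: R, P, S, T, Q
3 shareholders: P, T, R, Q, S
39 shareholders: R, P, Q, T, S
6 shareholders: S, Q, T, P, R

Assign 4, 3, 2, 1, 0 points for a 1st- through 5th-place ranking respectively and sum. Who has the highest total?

R

Q: 26·1 + 25·0 + 3·3 + 34·0 + 3·1 + 39·2 + 6·3 = 134
R: 26·3 + 25·1 + 3·0 + 34·4 + 3·2 + 39·4 + 6·0 = 401
P: 26·2 + 25·4 + 3·1 + 34·3 + 3·4 + 39·3 + 6·1 = 392
T: 26·4 + 25·3 + 3·4 + 34·1 + 3·3 + 39·1 + 6·2 = 285
S: 26·0 + 25·2 + 3·2 + 34·2 + 3·0 + 39·0 + 6·4 = 148
R has the highest Borda score (401).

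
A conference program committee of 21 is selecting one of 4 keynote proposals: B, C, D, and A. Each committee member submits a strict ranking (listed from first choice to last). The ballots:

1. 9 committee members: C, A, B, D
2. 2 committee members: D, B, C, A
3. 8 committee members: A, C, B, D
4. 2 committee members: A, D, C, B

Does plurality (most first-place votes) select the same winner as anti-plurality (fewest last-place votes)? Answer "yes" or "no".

no

Plurality — first-place votes: B 0, C 9, D 2, A 10. Winner: A.
Anti-plurality — last-place votes: B 2, C 0, D 17, A 2. Winner: C.
The two methods disagree.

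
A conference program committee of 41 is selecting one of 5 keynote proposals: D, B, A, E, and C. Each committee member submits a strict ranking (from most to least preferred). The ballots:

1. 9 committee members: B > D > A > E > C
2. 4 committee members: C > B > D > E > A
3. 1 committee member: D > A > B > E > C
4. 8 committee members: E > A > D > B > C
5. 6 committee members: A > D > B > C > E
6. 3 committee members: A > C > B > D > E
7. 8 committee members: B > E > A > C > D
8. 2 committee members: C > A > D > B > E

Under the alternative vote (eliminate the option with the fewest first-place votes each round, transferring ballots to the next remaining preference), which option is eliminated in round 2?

C

Round 1: D 1, B 17, A 9, E 8, C 6. Eliminate D.
Round 2: B 17, A 10, E 8, C 6. Eliminate C.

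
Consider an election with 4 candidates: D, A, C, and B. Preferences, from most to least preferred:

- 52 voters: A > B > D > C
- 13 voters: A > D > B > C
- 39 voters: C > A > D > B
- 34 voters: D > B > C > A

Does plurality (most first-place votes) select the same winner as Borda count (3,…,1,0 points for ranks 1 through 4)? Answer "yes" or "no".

yes

Plurality — first-place votes: D 34, A 65, C 39, B 0. Winner: A.
Borda — scores: D 219, A 273, C 151, B 185. Winner: A.
The two methods agree.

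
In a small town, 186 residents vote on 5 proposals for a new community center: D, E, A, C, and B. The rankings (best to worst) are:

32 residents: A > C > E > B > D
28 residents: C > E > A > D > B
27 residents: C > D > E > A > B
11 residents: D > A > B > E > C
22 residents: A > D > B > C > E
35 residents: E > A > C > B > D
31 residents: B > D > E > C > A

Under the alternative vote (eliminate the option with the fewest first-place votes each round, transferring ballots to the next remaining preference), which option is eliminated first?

Round 1: D 11, E 35, A 54, C 55, B 31. Eliminate D.

D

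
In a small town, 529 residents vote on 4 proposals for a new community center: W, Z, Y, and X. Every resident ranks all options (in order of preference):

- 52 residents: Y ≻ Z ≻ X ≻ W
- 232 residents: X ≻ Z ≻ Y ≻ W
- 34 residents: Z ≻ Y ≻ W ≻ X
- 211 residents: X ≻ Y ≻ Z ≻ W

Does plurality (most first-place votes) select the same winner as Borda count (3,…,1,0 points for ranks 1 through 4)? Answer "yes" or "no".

Plurality — first-place votes: W 0, Z 34, Y 52, X 443. Winner: X.
Borda — scores: W 34, Z 881, Y 878, X 1381. Winner: X.
The two methods agree.

yes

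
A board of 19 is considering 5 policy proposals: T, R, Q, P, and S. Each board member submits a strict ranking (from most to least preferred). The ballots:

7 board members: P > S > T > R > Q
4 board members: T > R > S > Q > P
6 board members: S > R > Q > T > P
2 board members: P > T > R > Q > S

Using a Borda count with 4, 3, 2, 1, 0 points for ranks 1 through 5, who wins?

S

T: 7·2 + 4·4 + 6·1 + 2·3 = 42
R: 7·1 + 4·3 + 6·3 + 2·2 = 41
Q: 7·0 + 4·1 + 6·2 + 2·1 = 18
P: 7·4 + 4·0 + 6·0 + 2·4 = 36
S: 7·3 + 4·2 + 6·4 + 2·0 = 53
S has the highest Borda score (53).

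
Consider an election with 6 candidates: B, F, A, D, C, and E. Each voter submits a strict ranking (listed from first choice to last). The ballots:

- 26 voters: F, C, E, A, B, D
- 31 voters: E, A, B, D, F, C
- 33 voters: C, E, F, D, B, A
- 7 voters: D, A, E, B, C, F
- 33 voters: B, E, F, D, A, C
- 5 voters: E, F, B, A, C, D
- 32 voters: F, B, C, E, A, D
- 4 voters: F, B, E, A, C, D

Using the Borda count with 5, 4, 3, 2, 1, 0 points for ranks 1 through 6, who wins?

E

B: 26·1 + 31·3 + 33·1 + 7·2 + 33·5 + 5·3 + 32·4 + 4·4 = 490
F: 26·5 + 31·1 + 33·3 + 7·0 + 33·3 + 5·4 + 32·5 + 4·5 = 559
A: 26·2 + 31·4 + 33·0 + 7·4 + 33·1 + 5·2 + 32·1 + 4·2 = 287
D: 26·0 + 31·2 + 33·2 + 7·5 + 33·2 + 5·0 + 32·0 + 4·0 = 229
C: 26·4 + 31·0 + 33·5 + 7·1 + 33·0 + 5·1 + 32·3 + 4·1 = 381
E: 26·3 + 31·5 + 33·4 + 7·3 + 33·4 + 5·5 + 32·2 + 4·3 = 619
E has the highest Borda score (619).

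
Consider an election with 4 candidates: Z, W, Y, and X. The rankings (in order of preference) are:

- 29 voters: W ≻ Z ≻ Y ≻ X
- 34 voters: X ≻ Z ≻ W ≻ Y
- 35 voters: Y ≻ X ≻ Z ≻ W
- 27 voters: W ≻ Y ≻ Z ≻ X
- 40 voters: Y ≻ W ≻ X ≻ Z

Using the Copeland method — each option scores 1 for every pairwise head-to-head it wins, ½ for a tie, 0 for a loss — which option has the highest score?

Z: loses to W, Y, and X → score 0.
W: beats Z, Y, and X → score 3.
Y: beats Z and X; loses to W → score 2.
X: beats Z; loses to W and Y → score 1.
W has the best pairwise record.

W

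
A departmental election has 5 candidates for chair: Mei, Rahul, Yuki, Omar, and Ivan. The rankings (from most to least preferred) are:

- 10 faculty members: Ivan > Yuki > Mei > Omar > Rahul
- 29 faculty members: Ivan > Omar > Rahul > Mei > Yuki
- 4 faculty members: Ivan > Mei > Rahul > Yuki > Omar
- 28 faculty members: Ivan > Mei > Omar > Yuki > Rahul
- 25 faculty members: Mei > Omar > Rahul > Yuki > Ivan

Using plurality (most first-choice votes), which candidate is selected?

Ivan

First-place votes: Mei 25, Rahul 0, Yuki 0, Omar 0, Ivan 71.
Ivan has the most first-place votes.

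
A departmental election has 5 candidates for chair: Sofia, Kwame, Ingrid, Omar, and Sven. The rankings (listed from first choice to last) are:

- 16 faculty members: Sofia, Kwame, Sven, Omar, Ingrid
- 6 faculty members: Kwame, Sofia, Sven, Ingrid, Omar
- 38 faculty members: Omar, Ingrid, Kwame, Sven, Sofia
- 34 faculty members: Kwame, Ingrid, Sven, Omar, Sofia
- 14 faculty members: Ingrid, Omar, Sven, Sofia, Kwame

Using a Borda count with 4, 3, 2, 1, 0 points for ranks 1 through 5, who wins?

Kwame

Sofia: 16·4 + 6·3 + 38·0 + 34·0 + 14·1 = 96
Kwame: 16·3 + 6·4 + 38·2 + 34·4 + 14·0 = 284
Ingrid: 16·0 + 6·1 + 38·3 + 34·3 + 14·4 = 278
Omar: 16·1 + 6·0 + 38·4 + 34·1 + 14·3 = 244
Sven: 16·2 + 6·2 + 38·1 + 34·2 + 14·2 = 178
Kwame has the highest Borda score (284).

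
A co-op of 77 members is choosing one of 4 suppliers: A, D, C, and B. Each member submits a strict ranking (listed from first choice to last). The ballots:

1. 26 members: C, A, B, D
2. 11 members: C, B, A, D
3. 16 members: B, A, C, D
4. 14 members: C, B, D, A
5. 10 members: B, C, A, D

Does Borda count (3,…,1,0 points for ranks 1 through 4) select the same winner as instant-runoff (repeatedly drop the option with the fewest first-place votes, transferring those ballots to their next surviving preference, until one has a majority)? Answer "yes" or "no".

Borda — scores: A 105, D 14, C 189, B 154. Winner: C.
Instant-runoff — R1 A 0, D 0, C 51, B 26 (C winner). Winner: C.
The two methods agree.

yes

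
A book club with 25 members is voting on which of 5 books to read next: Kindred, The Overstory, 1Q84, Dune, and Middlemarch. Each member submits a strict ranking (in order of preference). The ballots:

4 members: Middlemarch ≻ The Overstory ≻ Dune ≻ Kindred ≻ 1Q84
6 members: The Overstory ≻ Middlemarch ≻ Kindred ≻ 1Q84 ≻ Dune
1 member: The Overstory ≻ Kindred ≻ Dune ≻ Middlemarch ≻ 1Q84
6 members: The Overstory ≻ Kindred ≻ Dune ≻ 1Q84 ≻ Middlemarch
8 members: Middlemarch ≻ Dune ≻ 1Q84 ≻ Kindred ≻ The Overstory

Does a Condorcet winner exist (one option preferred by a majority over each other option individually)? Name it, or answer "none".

The Overstory

The Overstory vs Kindred: 17–8 for The Overstory.
The Overstory vs 1Q84: 17–8 for The Overstory.
The Overstory vs Dune: 17–8 for The Overstory.
The Overstory vs Middlemarch: 13–12 for The Overstory.
The Overstory beats every other option head-to-head.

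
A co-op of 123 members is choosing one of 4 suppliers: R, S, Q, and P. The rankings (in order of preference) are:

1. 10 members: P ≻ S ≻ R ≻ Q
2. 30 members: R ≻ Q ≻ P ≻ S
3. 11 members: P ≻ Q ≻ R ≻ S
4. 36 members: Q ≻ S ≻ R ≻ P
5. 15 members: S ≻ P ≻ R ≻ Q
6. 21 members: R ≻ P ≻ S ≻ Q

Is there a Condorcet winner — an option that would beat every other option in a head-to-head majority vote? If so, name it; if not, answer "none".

R vs S: 62–61 for R.
R vs Q: 76–47 for R.
R vs P: 87–36 for R.
R beats every other option head-to-head.

R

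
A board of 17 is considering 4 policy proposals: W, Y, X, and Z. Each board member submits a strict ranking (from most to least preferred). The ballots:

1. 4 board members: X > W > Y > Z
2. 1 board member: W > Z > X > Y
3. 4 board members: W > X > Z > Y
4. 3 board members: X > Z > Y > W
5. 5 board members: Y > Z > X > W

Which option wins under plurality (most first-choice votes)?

X

First-place votes: W 5, Y 5, X 7, Z 0.
X has the most first-place votes.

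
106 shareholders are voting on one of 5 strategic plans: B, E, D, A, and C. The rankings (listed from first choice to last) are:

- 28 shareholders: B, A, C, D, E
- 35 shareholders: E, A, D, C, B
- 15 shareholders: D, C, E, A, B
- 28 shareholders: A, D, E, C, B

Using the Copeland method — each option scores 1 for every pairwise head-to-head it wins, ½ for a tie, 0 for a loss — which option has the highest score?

A

B: loses to E, D, A, and C → score 0.
E: beats B and C; loses to D and A → score 2.
D: beats B, E, and C; loses to A → score 3.
A: beats B, E, D, and C → score 4.
C: beats B; loses to E, D, and A → score 1.
A has the best pairwise record.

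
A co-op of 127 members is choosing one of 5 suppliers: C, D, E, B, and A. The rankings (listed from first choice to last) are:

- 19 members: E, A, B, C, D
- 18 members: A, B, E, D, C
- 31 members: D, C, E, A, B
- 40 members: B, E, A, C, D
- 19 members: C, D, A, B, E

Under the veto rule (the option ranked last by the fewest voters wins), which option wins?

A

Last-place votes: C 18, D 59, E 19, B 31, A 0.
A is ranked last by the fewest voters, so A wins.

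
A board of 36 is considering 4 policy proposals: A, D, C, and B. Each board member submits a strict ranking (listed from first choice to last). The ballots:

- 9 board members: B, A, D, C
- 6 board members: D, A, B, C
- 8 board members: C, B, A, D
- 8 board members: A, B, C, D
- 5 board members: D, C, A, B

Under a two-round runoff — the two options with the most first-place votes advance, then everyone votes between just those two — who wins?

B

Round 1 first-place votes: A 8, D 11, C 8, B 9.
D and B advance.
Runoff: D is preferred to B by 11 voters; B by 25.
B wins the runoff.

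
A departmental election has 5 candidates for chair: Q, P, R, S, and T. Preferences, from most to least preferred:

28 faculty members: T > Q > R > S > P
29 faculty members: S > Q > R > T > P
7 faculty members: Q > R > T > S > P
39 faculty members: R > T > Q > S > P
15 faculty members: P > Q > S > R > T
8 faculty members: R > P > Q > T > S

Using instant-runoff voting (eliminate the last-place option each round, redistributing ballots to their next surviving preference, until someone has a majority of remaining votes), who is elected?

R

Round 1: Q 7, P 15, R 47, S 29, T 28. Eliminate Q.
Round 2: P 15, R 54, S 29, T 28. Eliminate P.
Round 3: R 54, S 44, T 28. Eliminate T.
Round 4: R 82, S 44. R has a majority.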